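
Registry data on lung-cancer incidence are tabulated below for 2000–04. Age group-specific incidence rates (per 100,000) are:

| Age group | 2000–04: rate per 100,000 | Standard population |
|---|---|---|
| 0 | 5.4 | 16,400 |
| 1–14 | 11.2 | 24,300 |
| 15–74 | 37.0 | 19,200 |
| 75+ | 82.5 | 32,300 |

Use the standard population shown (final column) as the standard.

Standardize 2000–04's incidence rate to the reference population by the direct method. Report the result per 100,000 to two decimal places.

Standard total = 92,200; weights = 0.1779, 0.2636, 0.2082, 0.3503.
Standardized rate: 0.1779×5.4 + 0.2636×11.2 + 0.2082×37.0 + 0.3503×82.5 = 40.5192 per 100,000.

40.52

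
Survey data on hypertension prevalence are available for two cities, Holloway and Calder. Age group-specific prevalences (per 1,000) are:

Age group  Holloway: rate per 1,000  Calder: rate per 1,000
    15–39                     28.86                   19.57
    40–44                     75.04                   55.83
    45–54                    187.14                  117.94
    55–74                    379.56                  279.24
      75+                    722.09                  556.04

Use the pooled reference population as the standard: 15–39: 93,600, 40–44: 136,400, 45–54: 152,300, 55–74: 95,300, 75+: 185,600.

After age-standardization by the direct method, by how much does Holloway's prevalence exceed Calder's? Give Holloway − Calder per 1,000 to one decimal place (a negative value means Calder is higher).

82.0

Standard total = 663,200; weights = 0.1411, 0.2057, 0.2296, 0.1437, 0.2799.
Holloway: 0.1411×28.86 + 0.2057×75.04 + 0.2296×187.14 + 0.1437×379.56 + 0.2799×722.09 = 319.1046 per 1,000.
Calder: 0.1411×19.57 + 0.2057×55.83 + 0.2296×117.94 + 0.1437×279.24 + 0.2799×556.04 = 237.0655 per 1,000.
Difference = 319.1046 − 237.0655 = 82.0391.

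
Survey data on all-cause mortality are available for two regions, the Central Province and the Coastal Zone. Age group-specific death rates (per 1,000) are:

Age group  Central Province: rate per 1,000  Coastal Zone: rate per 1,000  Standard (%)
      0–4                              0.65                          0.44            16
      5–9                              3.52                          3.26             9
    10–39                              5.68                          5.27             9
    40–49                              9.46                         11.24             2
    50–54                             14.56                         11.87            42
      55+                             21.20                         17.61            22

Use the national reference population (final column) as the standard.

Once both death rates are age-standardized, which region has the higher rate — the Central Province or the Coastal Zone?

Standard weights: 0.16, 0.09, 0.09, 0.02, 0.42, 0.22.
The Central Province: 0.1600×0.65 + 0.0900×3.52 + 0.0900×5.68 + 0.0200×9.46 + 0.4200×14.56 + 0.2200×21.20 = 11.9004 per 1,000.
The Coastal Zone: 0.1600×0.44 + 0.0900×3.26 + 0.0900×5.27 + 0.0200×11.24 + 0.4200×11.87 + 0.2200×17.61 = 9.9225 per 1,000.

Central Province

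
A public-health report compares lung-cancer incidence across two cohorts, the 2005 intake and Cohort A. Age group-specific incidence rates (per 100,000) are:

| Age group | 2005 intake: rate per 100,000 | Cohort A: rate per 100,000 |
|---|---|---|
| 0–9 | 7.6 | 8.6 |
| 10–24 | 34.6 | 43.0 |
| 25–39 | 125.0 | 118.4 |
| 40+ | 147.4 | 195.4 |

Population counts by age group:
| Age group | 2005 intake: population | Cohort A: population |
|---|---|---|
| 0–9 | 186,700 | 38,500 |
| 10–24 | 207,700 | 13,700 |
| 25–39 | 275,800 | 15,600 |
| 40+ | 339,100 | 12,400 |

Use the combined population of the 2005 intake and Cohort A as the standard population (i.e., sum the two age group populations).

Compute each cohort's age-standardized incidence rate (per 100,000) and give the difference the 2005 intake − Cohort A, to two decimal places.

Combined standard total = 1,089,500; weights = 0.2067, 0.2032, 0.2675, 0.3226.
The 2005 intake: 0.2067×7.6 + 0.2032×34.6 + 0.2675×125.0 + 0.3226×147.4 = 89.5898 per 100,000.
Cohort A: 0.2067×8.6 + 0.2032×43.0 + 0.2675×118.4 + 0.3226×195.4 = 105.2242 per 100,000.
Difference = 89.5898 − 105.2242 = -15.6344.

-15.63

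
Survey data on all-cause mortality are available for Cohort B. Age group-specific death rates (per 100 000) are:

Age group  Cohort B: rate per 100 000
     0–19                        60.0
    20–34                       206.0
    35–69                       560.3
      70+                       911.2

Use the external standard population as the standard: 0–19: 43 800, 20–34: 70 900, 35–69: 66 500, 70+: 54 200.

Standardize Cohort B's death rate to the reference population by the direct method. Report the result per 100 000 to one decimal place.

Standard total = 235 400; weights = 0.1861, 0.3012, 0.2825, 0.2302.
Standardized rate: 0.1861×60.0 + 0.3012×206.0 + 0.2825×560.3 + 0.2302×911.2 = 441.2931 per 100 000.

441.3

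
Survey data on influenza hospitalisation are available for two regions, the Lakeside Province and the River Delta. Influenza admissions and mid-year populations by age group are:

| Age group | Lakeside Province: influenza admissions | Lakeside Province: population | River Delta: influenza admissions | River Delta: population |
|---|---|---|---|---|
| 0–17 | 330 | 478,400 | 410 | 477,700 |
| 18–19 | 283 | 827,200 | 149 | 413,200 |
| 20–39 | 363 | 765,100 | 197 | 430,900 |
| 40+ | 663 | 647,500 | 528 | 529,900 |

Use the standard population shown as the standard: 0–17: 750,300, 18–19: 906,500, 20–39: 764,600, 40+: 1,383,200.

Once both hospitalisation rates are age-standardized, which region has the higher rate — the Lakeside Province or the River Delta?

Age-specific rates per 100,000 for the Lakeside Province: 68.98, 34.21, 47.44, 102.39.
For the River Delta: 85.83, 36.06, 45.72, 99.64.
Standard total = 3,804,600; weights = 0.1972, 0.2383, 0.2010, 0.3636.
The Lakeside Province: 0.1972×68.98 + 0.2383×34.21 + 0.2010×47.44 + 0.3636×102.39 = 68.5160 per 100,000.
The River Delta: 0.1972×85.83 + 0.2383×36.06 + 0.2010×45.72 + 0.3636×99.64 = 70.9313 per 100,000.

River Delta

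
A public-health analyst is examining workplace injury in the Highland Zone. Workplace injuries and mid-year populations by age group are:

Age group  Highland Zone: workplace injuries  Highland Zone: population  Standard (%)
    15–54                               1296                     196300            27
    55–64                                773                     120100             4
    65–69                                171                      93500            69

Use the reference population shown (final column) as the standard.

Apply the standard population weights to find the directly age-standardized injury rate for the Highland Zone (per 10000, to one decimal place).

Age-specific rates per 10000 for the Highland Zone: 66.02, 64.36, 18.29.
Standard weights: 0.27, 0.04, 0.69.
Standardized rate: 0.2700×66.02 + 0.0400×64.36 + 0.6900×18.29 = 33.0195 per 10000.

33.0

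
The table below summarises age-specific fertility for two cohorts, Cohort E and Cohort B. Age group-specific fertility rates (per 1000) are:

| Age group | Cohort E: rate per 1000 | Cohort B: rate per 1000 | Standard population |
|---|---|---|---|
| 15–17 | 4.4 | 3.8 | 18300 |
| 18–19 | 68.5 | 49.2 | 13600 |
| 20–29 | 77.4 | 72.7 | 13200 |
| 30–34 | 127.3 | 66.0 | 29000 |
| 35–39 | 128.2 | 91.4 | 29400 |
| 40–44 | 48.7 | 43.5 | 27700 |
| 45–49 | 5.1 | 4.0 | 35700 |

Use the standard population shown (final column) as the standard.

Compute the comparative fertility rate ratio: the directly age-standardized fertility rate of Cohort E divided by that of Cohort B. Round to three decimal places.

Standard total = 166900; weights = 0.1096, 0.0815, 0.0791, 0.1738, 0.1762, 0.1660, 0.2139.
Cohort E: 0.1096×4.4 + 0.0815×68.5 + 0.0791×77.4 + 0.1738×127.3 + 0.1762×128.2 + 0.1660×48.7 + 0.2139×5.1 = 66.0614 per 1000.
Cohort B: 0.1096×3.8 + 0.0815×49.2 + 0.0791×72.7 + 0.1738×66.0 + 0.1762×91.4 + 0.1660×43.5 + 0.2139×4.0 = 45.8191 per 1000.
Ratio = 66.0614 ÷ 45.8191 = 1.44179.

1.442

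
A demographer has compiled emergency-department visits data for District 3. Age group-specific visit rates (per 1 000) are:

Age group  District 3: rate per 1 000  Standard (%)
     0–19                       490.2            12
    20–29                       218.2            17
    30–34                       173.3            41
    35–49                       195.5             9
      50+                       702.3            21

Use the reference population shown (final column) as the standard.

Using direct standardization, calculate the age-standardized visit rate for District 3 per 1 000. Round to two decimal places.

332.05

Standard weights: 0.12, 0.17, 0.41, 0.09, 0.21.
Standardized rate: 0.1200×490.2 + 0.1700×218.2 + 0.4100×173.3 + 0.0900×195.5 + 0.2100×702.3 = 332.0490 per 1 000.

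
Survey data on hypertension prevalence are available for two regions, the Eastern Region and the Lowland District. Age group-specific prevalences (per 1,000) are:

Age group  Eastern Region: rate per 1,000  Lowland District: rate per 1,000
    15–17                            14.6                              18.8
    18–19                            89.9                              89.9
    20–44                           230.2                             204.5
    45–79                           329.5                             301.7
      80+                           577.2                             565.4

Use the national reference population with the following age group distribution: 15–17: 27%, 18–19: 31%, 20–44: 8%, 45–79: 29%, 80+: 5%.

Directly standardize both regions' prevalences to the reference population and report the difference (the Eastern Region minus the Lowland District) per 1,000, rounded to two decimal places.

9.57

Standard weights: 0.27, 0.31, 0.08, 0.29, 0.05.
The Eastern Region: 0.2700×14.6 + 0.3100×89.9 + 0.0800×230.2 + 0.2900×329.5 + 0.0500×577.2 = 174.6420 per 1,000.
The Lowland District: 0.2700×18.8 + 0.3100×89.9 + 0.0800×204.5 + 0.2900×301.7 + 0.0500×565.4 = 165.0680 per 1,000.
Difference = 174.6420 − 165.0680 = 9.5740.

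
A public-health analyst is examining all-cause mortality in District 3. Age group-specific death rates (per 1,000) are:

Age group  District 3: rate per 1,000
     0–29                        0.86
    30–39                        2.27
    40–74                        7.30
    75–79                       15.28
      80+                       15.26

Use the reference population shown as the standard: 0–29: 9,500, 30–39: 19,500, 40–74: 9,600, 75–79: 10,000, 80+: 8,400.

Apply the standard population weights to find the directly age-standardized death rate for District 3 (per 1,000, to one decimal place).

7.1

Standard total = 57,000; weights = 0.1667, 0.3421, 0.1684, 0.1754, 0.1474.
Standardized rate: 0.1667×0.86 + 0.3421×2.27 + 0.1684×7.30 + 0.1754×15.28 + 0.1474×15.26 = 7.0789 per 1,000.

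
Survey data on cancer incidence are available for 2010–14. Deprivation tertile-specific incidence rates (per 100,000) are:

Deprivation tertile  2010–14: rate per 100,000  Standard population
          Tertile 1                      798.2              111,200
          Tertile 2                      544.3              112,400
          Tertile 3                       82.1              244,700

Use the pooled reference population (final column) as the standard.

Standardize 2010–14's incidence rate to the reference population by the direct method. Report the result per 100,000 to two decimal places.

Standard total = 468,300; weights = 0.2375, 0.2400, 0.5225.
Standardized rate: 0.2375×798.2 + 0.2400×544.3 + 0.5225×82.1 = 363.0772 per 100,000.

363.08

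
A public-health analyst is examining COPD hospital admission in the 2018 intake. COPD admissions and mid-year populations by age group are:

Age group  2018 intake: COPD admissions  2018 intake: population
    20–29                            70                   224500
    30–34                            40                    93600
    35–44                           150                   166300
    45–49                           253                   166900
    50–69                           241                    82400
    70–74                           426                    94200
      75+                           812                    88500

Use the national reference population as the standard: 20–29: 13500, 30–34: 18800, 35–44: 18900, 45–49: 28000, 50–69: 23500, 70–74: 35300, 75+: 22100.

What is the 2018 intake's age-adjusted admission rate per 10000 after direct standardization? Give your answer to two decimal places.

31.41

Age-specific rates per 10000 for the 2018 intake: 3.12, 4.27, 9.02, 15.16, 29.25, 45.22, 91.75.
Standard total = 160100; weights = 0.0843, 0.1174, 0.1181, 0.1749, 0.1468, 0.2205, 0.1380.
Standardized rate: 0.0843×3.12 + 0.1174×4.27 + 0.1181×9.02 + 0.1749×15.16 + 0.1468×29.25 + 0.2205×45.22 + 0.1380×91.75 = 31.4101 per 10000.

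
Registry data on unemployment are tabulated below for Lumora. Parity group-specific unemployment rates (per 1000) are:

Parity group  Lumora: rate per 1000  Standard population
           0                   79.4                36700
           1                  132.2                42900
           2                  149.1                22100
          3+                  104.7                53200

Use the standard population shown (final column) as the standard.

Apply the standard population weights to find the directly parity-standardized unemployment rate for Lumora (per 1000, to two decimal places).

112.66

Standard total = 154900; weights = 0.2369, 0.2770, 0.1427, 0.3434.
Standardized rate: 0.2369×79.4 + 0.2770×132.2 + 0.1427×149.1 + 0.3434×104.7 = 112.6566 per 1000.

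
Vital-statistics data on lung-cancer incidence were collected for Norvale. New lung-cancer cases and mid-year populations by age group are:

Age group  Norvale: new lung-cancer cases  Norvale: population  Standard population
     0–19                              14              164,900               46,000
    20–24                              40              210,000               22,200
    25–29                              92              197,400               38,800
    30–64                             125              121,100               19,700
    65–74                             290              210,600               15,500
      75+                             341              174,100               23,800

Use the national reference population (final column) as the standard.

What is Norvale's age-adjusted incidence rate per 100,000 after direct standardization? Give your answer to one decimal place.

69.0

Age-specific rates per 100,000 for Norvale: 8.49, 19.05, 46.61, 103.22, 137.70, 195.86.
Standard total = 166,000; weights = 0.2771, 0.1337, 0.2337, 0.1187, 0.0934, 0.1434.
Standardized rate: 0.2771×8.49 + 0.1337×19.05 + 0.2337×46.61 + 0.1187×103.22 + 0.0934×137.70 + 0.1434×195.86 = 68.9825 per 100,000.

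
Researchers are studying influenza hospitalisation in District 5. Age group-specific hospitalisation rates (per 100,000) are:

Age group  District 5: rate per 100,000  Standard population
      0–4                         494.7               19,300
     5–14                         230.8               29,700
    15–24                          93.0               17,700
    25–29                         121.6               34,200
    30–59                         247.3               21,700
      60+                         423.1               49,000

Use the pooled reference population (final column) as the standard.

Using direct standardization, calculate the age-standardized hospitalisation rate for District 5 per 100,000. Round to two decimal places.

Standard total = 171,600; weights = 0.1125, 0.1731, 0.1031, 0.1993, 0.1265, 0.2855.
Standardized rate: 0.1125×494.7 + 0.1731×230.8 + 0.1031×93.0 + 0.1993×121.6 + 0.1265×247.3 + 0.2855×423.1 = 281.5012 per 100,000.

281.50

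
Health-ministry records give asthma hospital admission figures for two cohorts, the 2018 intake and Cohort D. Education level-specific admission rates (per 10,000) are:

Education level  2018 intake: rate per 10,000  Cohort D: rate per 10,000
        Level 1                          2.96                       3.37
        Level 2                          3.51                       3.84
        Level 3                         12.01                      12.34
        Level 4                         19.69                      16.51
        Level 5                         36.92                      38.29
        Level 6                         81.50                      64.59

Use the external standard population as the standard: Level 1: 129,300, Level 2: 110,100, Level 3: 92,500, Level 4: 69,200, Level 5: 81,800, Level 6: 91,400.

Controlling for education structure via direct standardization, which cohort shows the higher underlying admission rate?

Standard total = 574,300; weights = 0.2251, 0.1917, 0.1611, 0.1205, 0.1424, 0.1592.
The 2018 intake: 0.2251×2.96 + 0.1917×3.51 + 0.1611×12.01 + 0.1205×19.69 + 0.1424×36.92 + 0.1592×81.50 = 23.8757 per 10,000.
Cohort D: 0.2251×3.37 + 0.1917×3.84 + 0.1611×12.34 + 0.1205×16.51 + 0.1424×38.29 + 0.1592×64.59 = 21.2051 per 10,000.

2018 intake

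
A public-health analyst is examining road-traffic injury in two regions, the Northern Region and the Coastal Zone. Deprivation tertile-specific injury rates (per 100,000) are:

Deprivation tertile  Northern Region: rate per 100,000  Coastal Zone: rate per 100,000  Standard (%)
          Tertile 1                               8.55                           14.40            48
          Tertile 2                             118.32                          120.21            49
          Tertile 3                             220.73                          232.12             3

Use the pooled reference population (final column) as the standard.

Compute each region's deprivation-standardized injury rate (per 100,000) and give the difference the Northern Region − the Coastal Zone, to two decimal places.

-4.08

Standard weights: 0.48, 0.49, 0.03.
The Northern Region: 0.4800×8.55 + 0.4900×118.32 + 0.0300×220.73 = 68.7027 per 100,000.
The Coastal Zone: 0.4800×14.40 + 0.4900×120.21 + 0.0300×232.12 = 72.7785 per 100,000.
Difference = 68.7027 − 72.7785 = -4.0758.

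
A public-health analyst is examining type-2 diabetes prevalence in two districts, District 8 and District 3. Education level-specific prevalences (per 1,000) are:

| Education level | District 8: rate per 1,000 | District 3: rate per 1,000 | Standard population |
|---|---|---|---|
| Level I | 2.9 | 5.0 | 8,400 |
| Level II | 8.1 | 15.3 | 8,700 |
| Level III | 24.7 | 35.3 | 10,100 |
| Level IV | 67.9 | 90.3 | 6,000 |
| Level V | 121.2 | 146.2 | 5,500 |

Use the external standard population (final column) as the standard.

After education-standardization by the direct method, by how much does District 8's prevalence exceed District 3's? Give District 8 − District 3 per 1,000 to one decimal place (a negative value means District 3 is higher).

-11.9

Standard total = 38,700; weights = 0.2171, 0.2248, 0.2610, 0.1550, 0.1421.
District 8: 0.2171×2.9 + 0.2248×8.1 + 0.2610×24.7 + 0.1550×67.9 + 0.1421×121.2 = 36.6486 per 1,000.
District 3: 0.2171×5.0 + 0.2248×15.3 + 0.2610×35.3 + 0.1550×90.3 + 0.1421×146.2 = 48.5152 per 1,000.
Difference = 36.6486 − 48.5152 = -11.8667.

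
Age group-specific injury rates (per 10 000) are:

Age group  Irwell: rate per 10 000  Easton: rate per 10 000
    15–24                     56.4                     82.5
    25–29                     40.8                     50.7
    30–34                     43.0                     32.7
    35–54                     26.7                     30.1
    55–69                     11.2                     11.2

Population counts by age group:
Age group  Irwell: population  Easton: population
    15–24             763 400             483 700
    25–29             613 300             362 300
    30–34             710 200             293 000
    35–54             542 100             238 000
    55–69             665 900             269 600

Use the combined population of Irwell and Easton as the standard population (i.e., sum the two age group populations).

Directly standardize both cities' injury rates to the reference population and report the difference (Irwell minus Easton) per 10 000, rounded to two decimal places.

-6.99

Combined standard total = 4 941 500; weights = 0.2524, 0.1974, 0.2030, 0.1579, 0.1893.
Irwell: 0.2524×56.4 + 0.1974×40.8 + 0.2030×43.0 + 0.1579×26.7 + 0.1893×11.2 = 37.3540 per 10 000.
Easton: 0.2524×82.5 + 0.1974×50.7 + 0.2030×32.7 + 0.1579×30.1 + 0.1893×11.2 = 44.3412 per 10 000.
Difference = 37.3540 − 44.3412 = -6.9872.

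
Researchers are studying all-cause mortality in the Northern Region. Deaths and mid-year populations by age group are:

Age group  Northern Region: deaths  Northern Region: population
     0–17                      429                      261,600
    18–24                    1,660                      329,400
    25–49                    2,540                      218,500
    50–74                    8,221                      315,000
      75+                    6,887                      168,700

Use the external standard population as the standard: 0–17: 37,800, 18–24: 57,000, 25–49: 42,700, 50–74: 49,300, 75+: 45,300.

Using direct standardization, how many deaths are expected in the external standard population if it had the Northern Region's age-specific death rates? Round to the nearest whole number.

Age-specific rates per 1,000 for the Northern Region: 1.640, 5.039, 11.625, 26.098, 40.824.
Expected deaths = Σ (standard pop × age-specific rate ÷ 1,000)
= 37,800×1.640/1,000 + 57,000×5.039/1,000 + 42,700×11.625/1,000 + 49,300×26.098/1,000 + 45,300×40.824/1,000
= 61.99 + 287.25 + 496.38 + 1286.65 + 1849.32 = 3981.59.

3982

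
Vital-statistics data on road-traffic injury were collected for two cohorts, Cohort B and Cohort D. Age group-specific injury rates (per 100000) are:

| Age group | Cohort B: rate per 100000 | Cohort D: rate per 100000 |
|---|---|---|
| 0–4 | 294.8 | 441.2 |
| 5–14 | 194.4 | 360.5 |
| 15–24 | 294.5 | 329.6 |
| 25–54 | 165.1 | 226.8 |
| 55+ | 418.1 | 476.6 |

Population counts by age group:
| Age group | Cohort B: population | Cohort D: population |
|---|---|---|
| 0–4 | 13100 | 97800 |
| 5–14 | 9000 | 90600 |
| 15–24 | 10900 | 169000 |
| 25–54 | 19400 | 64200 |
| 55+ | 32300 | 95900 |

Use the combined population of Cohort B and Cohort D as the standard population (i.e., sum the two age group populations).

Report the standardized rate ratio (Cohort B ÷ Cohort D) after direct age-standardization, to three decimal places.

Combined standard total = 602200; weights = 0.1842, 0.1654, 0.2987, 0.1388, 0.2129.
Cohort B: 0.1842×294.8 + 0.1654×194.4 + 0.2987×294.5 + 0.1388×165.1 + 0.2129×418.1 = 286.3482 per 100000.
Cohort D: 0.1842×441.2 + 0.1654×360.5 + 0.2987×329.6 + 0.1388×226.8 + 0.2129×476.6 = 372.2858 per 100000.
Ratio = 286.3482 ÷ 372.2858 = 0.76916.

0.769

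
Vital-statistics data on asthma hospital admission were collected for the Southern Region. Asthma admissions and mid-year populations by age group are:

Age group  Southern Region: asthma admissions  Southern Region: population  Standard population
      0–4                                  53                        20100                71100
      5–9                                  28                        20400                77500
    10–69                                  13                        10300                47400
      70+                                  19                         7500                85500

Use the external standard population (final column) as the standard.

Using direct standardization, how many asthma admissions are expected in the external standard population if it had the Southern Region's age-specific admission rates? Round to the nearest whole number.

Age-specific rates per 10000 for the Southern Region: 26.37, 13.73, 12.62, 25.33.
Expected asthma admissions = Σ (standard pop × age-specific rate ÷ 10000)
= 71100×26.37/10000 + 77500×13.73/10000 + 47400×12.62/10000 + 85500×25.33/10000
= 187.48 + 106.37 + 59.83 + 216.60 = 570.28.

570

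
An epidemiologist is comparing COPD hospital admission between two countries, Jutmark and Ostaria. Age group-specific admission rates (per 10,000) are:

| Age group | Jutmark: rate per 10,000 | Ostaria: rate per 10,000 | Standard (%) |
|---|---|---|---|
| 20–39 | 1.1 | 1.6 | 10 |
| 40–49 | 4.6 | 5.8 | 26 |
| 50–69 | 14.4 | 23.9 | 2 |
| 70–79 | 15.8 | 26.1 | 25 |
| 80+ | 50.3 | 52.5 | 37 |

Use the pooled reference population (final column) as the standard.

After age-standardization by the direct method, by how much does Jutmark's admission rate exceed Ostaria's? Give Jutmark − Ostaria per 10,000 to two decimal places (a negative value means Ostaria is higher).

-3.94

Standard weights: 0.10, 0.26, 0.02, 0.25, 0.37.
Jutmark: 0.1000×1.1 + 0.2600×4.6 + 0.0200×14.4 + 0.2500×15.8 + 0.3700×50.3 = 24.1550 per 10,000.
Ostaria: 0.1000×1.6 + 0.2600×5.8 + 0.0200×23.9 + 0.2500×26.1 + 0.3700×52.5 = 28.0960 per 10,000.
Difference = 24.1550 − 28.0960 = -3.9410.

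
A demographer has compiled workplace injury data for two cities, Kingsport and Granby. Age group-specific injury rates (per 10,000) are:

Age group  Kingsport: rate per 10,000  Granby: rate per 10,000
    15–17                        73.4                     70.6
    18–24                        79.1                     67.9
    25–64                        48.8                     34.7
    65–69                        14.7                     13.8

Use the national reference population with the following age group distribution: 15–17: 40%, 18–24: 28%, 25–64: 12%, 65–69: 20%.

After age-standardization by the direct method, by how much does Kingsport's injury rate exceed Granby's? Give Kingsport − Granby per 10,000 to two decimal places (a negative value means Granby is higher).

Standard weights: 0.40, 0.28, 0.12, 0.20.
Kingsport: 0.4000×73.4 + 0.2800×79.1 + 0.1200×48.8 + 0.2000×14.7 = 60.3040 per 10,000.
Granby: 0.4000×70.6 + 0.2800×67.9 + 0.1200×34.7 + 0.2000×13.8 = 54.1760 per 10,000.
Difference = 60.3040 − 54.1760 = 6.1280.

6.13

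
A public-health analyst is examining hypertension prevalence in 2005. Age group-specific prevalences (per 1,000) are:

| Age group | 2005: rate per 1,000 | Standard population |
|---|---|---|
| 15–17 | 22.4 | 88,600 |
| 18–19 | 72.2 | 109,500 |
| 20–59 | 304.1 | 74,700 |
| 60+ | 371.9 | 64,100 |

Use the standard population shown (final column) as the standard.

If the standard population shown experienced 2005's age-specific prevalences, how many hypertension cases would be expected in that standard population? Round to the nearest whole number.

56446

Expected hypertension cases = Σ (standard pop × age-specific rate ÷ 1,000)
= 88,600×22.4/1,000 + 109,500×72.2/1,000 + 74,700×304.1/1,000 + 64,100×371.9/1,000
= 1984.64 + 7905.90 + 22716.27 + 23838.79 = 56445.60.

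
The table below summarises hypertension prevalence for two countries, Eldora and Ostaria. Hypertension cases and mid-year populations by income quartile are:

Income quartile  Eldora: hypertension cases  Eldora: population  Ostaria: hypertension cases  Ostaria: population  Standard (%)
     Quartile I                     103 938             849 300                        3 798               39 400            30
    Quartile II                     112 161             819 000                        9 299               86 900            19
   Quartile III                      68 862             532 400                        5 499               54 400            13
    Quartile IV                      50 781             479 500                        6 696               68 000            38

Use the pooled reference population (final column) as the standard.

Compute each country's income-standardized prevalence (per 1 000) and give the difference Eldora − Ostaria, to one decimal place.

Income-specific rates per 1 000 for Eldora: 122.381, 136.949, 129.343, 105.904.
For Ostaria: 96.396, 107.008, 101.085, 98.471.
Standard weights: 0.30, 0.19, 0.13, 0.38.
Eldora: 0.3000×122.381 + 0.1900×136.949 + 0.1300×129.343 + 0.3800×105.904 = 119.7926 per 1 000.
Ostaria: 0.3000×96.396 + 0.1900×107.008 + 0.1300×101.085 + 0.3800×98.471 = 99.8101 per 1 000.
Difference = 119.7926 − 99.8101 = 19.9824.

20.0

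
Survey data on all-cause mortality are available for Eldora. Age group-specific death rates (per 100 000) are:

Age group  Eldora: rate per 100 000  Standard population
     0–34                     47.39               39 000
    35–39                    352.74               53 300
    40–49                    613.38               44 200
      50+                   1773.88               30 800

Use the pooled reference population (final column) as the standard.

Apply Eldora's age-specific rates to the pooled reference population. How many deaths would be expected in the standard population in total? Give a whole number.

1024

Expected deaths = Σ (standard pop × age-specific rate ÷ 100 000)
= 39 000×47.39/100 000 + 53 300×352.74/100 000 + 44 200×613.38/100 000 + 30 800×1773.88/100 000
= 18.48 + 188.01 + 271.11 + 546.36 = 1023.96.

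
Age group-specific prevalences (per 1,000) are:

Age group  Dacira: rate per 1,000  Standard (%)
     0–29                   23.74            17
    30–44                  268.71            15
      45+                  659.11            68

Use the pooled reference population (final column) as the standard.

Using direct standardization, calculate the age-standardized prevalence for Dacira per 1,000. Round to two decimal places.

492.54

Standard weights: 0.17, 0.15, 0.68.
Standardized rate: 0.1700×23.74 + 0.1500×268.71 + 0.6800×659.11 = 492.5371 per 1,000.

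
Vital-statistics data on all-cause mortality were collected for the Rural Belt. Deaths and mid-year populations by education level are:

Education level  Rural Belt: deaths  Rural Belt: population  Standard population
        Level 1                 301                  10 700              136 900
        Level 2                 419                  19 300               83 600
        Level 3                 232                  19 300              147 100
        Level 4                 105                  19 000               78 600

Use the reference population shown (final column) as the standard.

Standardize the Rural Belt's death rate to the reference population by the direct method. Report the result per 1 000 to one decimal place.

17.6

Education-specific rates per 1 000 for the Rural Belt: 28.131, 21.710, 12.021, 5.526.
Standard total = 446 200; weights = 0.3068, 0.1874, 0.3297, 0.1762.
Standardized rate: 0.3068×28.131 + 0.1874×21.710 + 0.3297×12.021 + 0.1762×5.526 = 17.6349 per 1 000.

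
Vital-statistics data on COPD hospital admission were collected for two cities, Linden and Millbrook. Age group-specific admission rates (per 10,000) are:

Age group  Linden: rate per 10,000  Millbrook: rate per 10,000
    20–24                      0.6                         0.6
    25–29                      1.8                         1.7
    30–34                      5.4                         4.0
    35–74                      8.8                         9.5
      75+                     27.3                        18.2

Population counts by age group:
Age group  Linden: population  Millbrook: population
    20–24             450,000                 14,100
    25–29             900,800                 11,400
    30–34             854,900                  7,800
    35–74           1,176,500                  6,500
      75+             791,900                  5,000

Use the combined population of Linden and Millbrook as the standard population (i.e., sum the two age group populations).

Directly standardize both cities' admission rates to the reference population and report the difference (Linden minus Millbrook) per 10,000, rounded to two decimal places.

Combined standard total = 4,218,900; weights = 0.1100, 0.2162, 0.2045, 0.2804, 0.1889.
Linden: 0.1100×0.6 + 0.2162×1.8 + 0.2045×5.4 + 0.2804×8.8 + 0.1889×27.3 = 9.1836 per 10,000.
Millbrook: 0.1100×0.6 + 0.2162×1.7 + 0.2045×4.0 + 0.2804×9.5 + 0.1889×18.2 = 7.3531 per 10,000.
Difference = 9.1836 − 7.3531 = 1.8305.

1.83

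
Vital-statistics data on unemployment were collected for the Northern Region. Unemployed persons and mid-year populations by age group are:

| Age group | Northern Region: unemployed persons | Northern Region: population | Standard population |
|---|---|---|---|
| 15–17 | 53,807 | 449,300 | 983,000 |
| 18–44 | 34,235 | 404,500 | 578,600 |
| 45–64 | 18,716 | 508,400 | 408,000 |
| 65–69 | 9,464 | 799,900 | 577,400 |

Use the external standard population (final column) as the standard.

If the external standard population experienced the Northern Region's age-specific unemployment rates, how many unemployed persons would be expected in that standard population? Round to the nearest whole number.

Age-specific rates per 1,000 for the Northern Region: 119.757, 84.635, 36.814, 11.831.
Expected unemployed persons = Σ (standard pop × age-specific rate ÷ 1,000)
= 983,000×119.757/1,000 + 578,600×84.635/1,000 + 408,000×36.814/1,000 + 577,400×11.831/1,000
= 117721.52 + 48970.01 + 15019.92 + 6831.50 = 188542.96.

188543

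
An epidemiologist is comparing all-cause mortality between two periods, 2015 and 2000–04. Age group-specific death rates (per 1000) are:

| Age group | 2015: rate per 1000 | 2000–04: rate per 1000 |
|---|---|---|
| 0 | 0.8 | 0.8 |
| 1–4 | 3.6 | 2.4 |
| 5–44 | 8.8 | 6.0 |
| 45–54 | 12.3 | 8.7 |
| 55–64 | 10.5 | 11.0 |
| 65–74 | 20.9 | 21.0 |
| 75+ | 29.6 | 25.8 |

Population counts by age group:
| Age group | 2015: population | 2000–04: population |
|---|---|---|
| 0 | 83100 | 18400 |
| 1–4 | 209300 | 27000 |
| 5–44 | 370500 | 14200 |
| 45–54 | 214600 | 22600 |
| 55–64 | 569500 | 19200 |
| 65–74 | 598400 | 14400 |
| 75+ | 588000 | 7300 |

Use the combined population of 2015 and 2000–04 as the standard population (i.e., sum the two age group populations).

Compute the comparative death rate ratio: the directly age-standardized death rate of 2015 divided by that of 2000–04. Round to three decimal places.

1.104

Combined standard total = 2756500; weights = 0.0368, 0.0857, 0.1396, 0.0861, 0.2136, 0.2223, 0.2160.
2015: 0.0368×0.8 + 0.0857×3.6 + 0.1396×8.8 + 0.0861×12.3 + 0.2136×10.5 + 0.2223×20.9 + 0.2160×29.6 = 15.9059 per 1000.
2000–04: 0.0368×0.8 + 0.0857×2.4 + 0.1396×6.0 + 0.0861×8.7 + 0.2136×11.0 + 0.2223×21.0 + 0.2160×25.8 = 14.4108 per 1000.
Ratio = 15.9059 ÷ 14.4108 = 1.10375.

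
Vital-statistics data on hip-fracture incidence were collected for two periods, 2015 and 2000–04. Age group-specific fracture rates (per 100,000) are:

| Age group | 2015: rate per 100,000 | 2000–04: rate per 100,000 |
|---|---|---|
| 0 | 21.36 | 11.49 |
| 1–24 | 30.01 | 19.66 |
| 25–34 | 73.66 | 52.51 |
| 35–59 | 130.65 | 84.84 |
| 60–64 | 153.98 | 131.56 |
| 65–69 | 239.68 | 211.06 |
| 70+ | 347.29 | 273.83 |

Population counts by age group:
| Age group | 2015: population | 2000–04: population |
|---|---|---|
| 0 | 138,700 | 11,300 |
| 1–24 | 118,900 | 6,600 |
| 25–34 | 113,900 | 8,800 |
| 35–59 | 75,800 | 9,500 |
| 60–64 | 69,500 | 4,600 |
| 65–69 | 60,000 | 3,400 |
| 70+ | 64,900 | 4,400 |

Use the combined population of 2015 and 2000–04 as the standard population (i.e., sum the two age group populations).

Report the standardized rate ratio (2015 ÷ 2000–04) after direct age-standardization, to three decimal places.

Combined standard total = 690,300; weights = 0.2173, 0.1818, 0.1777, 0.1236, 0.1073, 0.0918, 0.1004.
2015: 0.2173×21.36 + 0.1818×30.01 + 0.1777×73.66 + 0.1236×130.65 + 0.1073×153.98 + 0.0918×239.68 + 0.1004×347.29 = 112.7417 per 100,000.
2000–04: 0.2173×11.49 + 0.1818×19.66 + 0.1777×52.51 + 0.1236×84.84 + 0.1073×131.56 + 0.0918×211.06 + 0.1004×273.83 = 86.8852 per 100,000.
Ratio = 112.7417 ÷ 86.8852 = 1.29759.

1.298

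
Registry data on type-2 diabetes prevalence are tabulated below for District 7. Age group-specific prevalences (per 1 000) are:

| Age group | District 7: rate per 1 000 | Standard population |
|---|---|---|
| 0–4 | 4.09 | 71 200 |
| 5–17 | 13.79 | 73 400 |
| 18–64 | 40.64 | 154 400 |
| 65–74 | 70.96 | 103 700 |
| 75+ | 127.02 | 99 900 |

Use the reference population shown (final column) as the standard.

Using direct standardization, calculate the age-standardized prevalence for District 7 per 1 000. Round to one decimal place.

55.0

Standard total = 502 600; weights = 0.1417, 0.1460, 0.3072, 0.2063, 0.1988.
Standardized rate: 0.1417×4.09 + 0.1460×13.79 + 0.3072×40.64 + 0.2063×70.96 + 0.1988×127.02 = 54.9663 per 1 000.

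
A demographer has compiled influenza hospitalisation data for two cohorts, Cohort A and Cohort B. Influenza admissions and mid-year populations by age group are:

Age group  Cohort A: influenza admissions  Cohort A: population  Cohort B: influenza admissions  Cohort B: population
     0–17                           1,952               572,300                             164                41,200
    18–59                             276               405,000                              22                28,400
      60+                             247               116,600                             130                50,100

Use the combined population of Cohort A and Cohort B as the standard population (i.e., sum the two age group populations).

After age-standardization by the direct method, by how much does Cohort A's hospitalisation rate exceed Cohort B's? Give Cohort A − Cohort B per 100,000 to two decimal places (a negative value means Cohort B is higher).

-38.68

Age-specific rates per 100,000 for Cohort A: 341.08, 68.15, 211.84.
For Cohort B: 398.06, 77.46, 259.48.
Combined standard total = 1,213,600; weights = 0.5055, 0.3571, 0.1374.
Cohort A: 0.5055×341.08 + 0.3571×68.15 + 0.1374×211.84 = 225.8577 per 100,000.
Cohort B: 0.5055×398.06 + 0.3571×77.46 + 0.1374×259.48 = 264.5332 per 100,000.
Difference = 225.8577 − 264.5332 = -38.6755.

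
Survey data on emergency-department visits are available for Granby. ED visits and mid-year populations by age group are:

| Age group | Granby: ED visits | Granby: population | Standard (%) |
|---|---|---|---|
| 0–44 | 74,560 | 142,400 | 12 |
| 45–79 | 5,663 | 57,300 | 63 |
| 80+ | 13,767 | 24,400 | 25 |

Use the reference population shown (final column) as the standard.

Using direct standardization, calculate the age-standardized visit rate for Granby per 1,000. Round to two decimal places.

Age-specific rates per 1,000 for Granby: 523.596, 98.831, 564.221.
Standard weights: 0.12, 0.63, 0.25.
Standardized rate: 0.1200×523.596 + 0.6300×98.831 + 0.2500×564.221 = 266.1501 per 1,000.

266.15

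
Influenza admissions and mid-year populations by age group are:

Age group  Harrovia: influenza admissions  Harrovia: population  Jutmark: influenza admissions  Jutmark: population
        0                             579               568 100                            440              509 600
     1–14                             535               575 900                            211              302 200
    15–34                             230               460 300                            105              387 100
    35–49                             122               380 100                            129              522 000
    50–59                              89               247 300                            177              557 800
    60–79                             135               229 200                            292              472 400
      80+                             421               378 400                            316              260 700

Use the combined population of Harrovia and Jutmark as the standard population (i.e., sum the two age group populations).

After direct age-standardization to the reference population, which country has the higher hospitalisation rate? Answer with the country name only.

Age-specific rates per 100 000 for Harrovia: 101.92, 92.90, 49.97, 32.10, 35.99, 58.90, 111.26.
For Jutmark: 86.34, 69.82, 27.12, 24.71, 31.73, 61.81, 121.21.
Combined standard total = 5 851 100; weights = 0.1842, 0.1501, 0.1448, 0.1542, 0.1376, 0.1199, 0.1092.
Harrovia: 0.1842×101.92 + 0.1501×92.90 + 0.1448×49.97 + 0.1542×32.10 + 0.1376×35.99 + 0.1199×58.90 + 0.1092×111.26 = 69.0661 per 100 000.
Jutmark: 0.1842×86.34 + 0.1501×69.82 + 0.1448×27.12 + 0.1542×24.71 + 0.1376×31.73 + 0.1199×61.81 + 0.1092×121.21 = 59.1378 per 100 000.

Harrovia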